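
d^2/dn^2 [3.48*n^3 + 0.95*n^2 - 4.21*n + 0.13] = 20.88*n + 1.9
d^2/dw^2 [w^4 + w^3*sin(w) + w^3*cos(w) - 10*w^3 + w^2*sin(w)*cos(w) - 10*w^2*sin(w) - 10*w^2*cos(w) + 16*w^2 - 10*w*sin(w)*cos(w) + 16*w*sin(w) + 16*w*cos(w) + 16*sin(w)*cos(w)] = -sqrt(2)*w^3*sin(w + pi/4) + 4*w^2*sin(w) - 2*w^2*sin(2*w) + 16*w^2*cos(w) + 12*w^2 + 30*w*sin(w) + 20*w*sin(2*w) - 50*w*cos(w) + 4*w*cos(2*w) - 60*w - 52*sin(w) - 31*sin(2*w) + 12*cos(w) - 20*cos(2*w) + 32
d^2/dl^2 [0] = 0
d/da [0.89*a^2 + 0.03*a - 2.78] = 1.78*a + 0.03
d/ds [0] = 0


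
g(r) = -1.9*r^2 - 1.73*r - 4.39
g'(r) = -3.8*r - 1.73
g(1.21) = -9.27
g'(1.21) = -6.33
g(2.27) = -18.11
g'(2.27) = -10.36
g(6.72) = -101.82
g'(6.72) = -27.27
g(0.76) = -6.80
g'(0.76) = -4.62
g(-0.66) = -4.08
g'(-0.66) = 0.78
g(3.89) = -39.87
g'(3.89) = -16.51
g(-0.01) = -4.37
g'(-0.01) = -1.69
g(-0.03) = -4.34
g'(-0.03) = -1.62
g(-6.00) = -62.41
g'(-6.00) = 21.07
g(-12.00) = -257.23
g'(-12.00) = 43.87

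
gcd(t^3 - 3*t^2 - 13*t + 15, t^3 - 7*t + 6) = t^2 + 2*t - 3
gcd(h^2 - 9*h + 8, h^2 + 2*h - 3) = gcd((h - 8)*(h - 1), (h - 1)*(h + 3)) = h - 1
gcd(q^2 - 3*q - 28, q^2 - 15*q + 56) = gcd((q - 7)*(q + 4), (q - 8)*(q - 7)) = q - 7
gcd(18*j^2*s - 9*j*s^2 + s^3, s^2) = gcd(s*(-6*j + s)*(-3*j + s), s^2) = s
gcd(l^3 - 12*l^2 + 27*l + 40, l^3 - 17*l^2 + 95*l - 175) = l - 5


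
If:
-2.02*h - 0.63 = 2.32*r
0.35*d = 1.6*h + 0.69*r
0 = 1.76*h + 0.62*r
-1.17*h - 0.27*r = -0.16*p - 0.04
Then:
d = -0.14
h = 0.14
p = 0.10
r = -0.39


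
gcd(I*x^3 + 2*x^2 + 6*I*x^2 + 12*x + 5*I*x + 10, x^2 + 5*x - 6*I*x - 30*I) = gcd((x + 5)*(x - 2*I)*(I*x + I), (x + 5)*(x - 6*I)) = x + 5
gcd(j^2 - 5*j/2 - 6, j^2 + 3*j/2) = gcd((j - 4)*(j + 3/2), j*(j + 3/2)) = j + 3/2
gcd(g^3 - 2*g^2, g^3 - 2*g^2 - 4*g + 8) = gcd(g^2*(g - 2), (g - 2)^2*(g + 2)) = g - 2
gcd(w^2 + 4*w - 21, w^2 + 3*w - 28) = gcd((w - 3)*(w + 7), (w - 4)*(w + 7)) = w + 7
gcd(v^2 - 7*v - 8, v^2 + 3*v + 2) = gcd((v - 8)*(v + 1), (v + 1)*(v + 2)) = v + 1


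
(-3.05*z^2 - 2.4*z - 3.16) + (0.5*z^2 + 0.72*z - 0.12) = -2.55*z^2 - 1.68*z - 3.28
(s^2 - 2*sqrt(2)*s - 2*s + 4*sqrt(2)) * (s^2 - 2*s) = s^4 - 4*s^3 - 2*sqrt(2)*s^3 + 4*s^2 + 8*sqrt(2)*s^2 - 8*sqrt(2)*s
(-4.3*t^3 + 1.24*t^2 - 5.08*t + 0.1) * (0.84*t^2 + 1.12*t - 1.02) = -3.612*t^5 - 3.7744*t^4 + 1.5076*t^3 - 6.8704*t^2 + 5.2936*t - 0.102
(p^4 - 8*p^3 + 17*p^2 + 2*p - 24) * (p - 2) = p^5 - 10*p^4 + 33*p^3 - 32*p^2 - 28*p + 48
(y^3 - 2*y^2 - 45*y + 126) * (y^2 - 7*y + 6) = y^5 - 9*y^4 - 25*y^3 + 429*y^2 - 1152*y + 756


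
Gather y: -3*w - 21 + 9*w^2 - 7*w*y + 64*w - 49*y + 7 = 9*w^2 + 61*w + y*(-7*w - 49) - 14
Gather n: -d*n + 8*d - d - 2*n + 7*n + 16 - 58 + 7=7*d + n*(5 - d) - 35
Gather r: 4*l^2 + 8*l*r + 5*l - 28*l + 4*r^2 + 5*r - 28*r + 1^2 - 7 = 4*l^2 - 23*l + 4*r^2 + r*(8*l - 23) - 6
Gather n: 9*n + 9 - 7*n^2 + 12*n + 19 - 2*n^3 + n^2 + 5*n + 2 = -2*n^3 - 6*n^2 + 26*n + 30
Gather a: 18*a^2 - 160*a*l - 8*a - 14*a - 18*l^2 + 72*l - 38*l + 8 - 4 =18*a^2 + a*(-160*l - 22) - 18*l^2 + 34*l + 4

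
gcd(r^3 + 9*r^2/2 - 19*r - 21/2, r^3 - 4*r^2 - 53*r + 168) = r^2 + 4*r - 21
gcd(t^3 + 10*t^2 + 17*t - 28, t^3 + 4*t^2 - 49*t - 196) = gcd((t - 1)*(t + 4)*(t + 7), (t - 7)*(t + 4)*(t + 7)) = t^2 + 11*t + 28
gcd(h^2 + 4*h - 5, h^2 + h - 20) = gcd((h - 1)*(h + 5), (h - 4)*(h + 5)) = h + 5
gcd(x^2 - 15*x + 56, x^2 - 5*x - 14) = x - 7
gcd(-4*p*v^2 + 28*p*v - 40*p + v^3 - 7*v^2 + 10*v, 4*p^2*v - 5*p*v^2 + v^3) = 4*p - v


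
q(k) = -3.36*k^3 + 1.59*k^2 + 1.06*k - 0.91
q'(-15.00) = -2314.64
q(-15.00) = 11680.94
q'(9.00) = -786.80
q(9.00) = -2312.02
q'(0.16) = 1.31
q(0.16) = -0.71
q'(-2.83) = -88.67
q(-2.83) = 84.98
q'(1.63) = -20.54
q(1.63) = -9.51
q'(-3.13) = -107.65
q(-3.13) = 114.38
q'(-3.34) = -122.01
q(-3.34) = 138.48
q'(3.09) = -85.36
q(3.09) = -81.59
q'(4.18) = -161.77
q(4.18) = -214.09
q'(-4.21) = -190.99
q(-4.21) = 273.53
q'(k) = -10.08*k^2 + 3.18*k + 1.06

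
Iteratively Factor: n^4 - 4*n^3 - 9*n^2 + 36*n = (n - 3)*(n^3 - n^2 - 12*n) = (n - 4)*(n - 3)*(n^2 + 3*n) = (n - 4)*(n - 3)*(n + 3)*(n)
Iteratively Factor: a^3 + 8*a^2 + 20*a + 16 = (a + 4)*(a^2 + 4*a + 4) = (a + 2)*(a + 4)*(a + 2)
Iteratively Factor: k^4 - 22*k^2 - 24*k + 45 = (k + 3)*(k^3 - 3*k^2 - 13*k + 15) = (k - 5)*(k + 3)*(k^2 + 2*k - 3) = (k - 5)*(k - 1)*(k + 3)*(k + 3)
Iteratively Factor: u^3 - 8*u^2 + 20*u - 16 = (u - 4)*(u^2 - 4*u + 4) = (u - 4)*(u - 2)*(u - 2)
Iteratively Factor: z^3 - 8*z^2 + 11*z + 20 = (z - 5)*(z^2 - 3*z - 4) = (z - 5)*(z + 1)*(z - 4)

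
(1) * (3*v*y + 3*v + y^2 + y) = 3*v*y + 3*v + y^2 + y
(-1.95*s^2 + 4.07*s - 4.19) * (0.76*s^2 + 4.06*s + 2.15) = -1.482*s^4 - 4.8238*s^3 + 9.1473*s^2 - 8.2609*s - 9.0085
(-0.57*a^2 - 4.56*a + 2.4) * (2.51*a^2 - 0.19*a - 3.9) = -1.4307*a^4 - 11.3373*a^3 + 9.1134*a^2 + 17.328*a - 9.36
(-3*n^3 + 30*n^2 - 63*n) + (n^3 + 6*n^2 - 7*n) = -2*n^3 + 36*n^2 - 70*n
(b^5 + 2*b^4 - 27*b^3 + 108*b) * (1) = b^5 + 2*b^4 - 27*b^3 + 108*b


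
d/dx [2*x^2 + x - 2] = 4*x + 1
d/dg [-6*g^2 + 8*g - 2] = 8 - 12*g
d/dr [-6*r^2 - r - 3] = -12*r - 1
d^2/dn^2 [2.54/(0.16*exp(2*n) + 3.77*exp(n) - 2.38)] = (2.54*(0.32*exp(n) + 3.77)*(0.64*exp(n) + 7.54)*exp(n) - (1.6256*exp(n) + 9.5758)*(0.16*exp(2*n) + 3.77*exp(n) - 2.38))*exp(n)/(0.16*exp(2*n) + 3.77*exp(n) - 2.38)^3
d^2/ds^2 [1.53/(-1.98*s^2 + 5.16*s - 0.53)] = (11.996424*s^2 - 31.263408*s - 1.53*(3.96*s - 5.16)*(7.92*s - 10.32) + 3.211164)/(1.98*s^2 - 5.16*s + 0.53)^3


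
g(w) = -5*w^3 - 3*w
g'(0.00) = -3.00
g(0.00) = 0.00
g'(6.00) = -543.00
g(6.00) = -1098.00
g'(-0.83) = -13.33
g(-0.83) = 5.35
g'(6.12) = -564.82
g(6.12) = -1164.46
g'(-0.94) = -16.25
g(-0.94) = 6.97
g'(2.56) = -101.30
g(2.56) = -91.57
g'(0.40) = -5.40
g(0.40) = -1.52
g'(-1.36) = -30.74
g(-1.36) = 16.66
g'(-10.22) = -1569.73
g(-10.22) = 5367.97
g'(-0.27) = -4.09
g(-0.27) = 0.91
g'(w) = -15*w^2 - 3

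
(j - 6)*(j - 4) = j^2 - 10*j + 24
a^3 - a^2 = a^2*(a - 1)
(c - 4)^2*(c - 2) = c^3 - 10*c^2 + 32*c - 32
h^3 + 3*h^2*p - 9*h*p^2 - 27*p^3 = (h - 3*p)*(h + 3*p)^2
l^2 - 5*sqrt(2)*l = l*(l - 5*sqrt(2))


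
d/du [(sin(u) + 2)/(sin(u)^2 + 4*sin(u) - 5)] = (-4*sin(u) + cos(u)^2 - 14)*cos(u)/(sin(u)^2 + 4*sin(u) - 5)^2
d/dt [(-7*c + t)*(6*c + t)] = -c + 2*t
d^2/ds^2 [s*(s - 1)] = 2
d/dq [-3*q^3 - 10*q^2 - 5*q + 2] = -9*q^2 - 20*q - 5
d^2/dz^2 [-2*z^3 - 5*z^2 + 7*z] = -12*z - 10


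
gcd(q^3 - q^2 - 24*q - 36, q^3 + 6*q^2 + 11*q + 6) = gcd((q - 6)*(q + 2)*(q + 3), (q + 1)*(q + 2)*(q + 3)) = q^2 + 5*q + 6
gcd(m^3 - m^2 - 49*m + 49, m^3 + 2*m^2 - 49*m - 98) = m^2 - 49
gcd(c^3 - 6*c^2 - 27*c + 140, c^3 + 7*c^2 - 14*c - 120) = c^2 + c - 20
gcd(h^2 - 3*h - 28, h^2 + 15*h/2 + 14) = h + 4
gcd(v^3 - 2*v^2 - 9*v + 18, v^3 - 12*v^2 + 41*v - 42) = v^2 - 5*v + 6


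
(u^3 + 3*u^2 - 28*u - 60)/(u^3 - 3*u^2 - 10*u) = (u + 6)/u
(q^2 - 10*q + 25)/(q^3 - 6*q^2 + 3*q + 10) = (q - 5)/(q^2 - q - 2)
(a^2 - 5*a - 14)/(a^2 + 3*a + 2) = (a - 7)/(a + 1)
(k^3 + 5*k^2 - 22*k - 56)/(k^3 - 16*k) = (k^2 + 9*k + 14)/(k*(k + 4))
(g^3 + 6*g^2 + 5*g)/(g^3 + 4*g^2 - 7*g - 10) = g/(g - 2)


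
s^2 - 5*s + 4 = (s - 4)*(s - 1)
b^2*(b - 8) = b^3 - 8*b^2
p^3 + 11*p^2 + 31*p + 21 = (p + 1)*(p + 3)*(p + 7)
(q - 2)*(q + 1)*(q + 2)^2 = q^4 + 3*q^3 - 2*q^2 - 12*q - 8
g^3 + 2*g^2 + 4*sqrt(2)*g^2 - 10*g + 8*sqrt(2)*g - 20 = (g + 2)*(g - sqrt(2))*(g + 5*sqrt(2))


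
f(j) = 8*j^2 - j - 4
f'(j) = 16*j - 1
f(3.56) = 93.83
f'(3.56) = 55.96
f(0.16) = -3.96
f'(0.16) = 1.56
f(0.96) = 2.41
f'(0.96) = 14.36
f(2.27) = 34.95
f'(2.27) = 35.32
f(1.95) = 24.47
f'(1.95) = 30.20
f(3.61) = 96.65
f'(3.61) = 56.76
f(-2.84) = 63.36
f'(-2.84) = -46.44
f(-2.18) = 36.20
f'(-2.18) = -35.88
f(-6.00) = 290.00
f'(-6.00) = -97.00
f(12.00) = 1136.00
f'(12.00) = 191.00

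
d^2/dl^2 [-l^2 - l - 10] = -2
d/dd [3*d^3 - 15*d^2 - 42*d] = 9*d^2 - 30*d - 42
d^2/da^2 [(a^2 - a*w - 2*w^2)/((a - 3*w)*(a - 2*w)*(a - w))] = 2*(a^3 + 3*a^2*w - 21*a*w^2 + 25*w^3)/(a^6 - 12*a^5*w + 57*a^4*w^2 - 136*a^3*w^3 + 171*a^2*w^4 - 108*a*w^5 + 27*w^6)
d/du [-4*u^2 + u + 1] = 1 - 8*u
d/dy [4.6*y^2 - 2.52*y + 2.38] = 9.2*y - 2.52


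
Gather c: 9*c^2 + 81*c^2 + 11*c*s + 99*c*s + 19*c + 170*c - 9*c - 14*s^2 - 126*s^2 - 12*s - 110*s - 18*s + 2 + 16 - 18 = 90*c^2 + c*(110*s + 180) - 140*s^2 - 140*s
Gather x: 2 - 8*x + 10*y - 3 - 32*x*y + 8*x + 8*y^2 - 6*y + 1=-32*x*y + 8*y^2 + 4*y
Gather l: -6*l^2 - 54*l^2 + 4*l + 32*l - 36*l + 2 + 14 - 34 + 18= -60*l^2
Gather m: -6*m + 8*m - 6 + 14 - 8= 2*m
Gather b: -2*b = -2*b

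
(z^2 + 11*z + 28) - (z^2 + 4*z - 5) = 7*z + 33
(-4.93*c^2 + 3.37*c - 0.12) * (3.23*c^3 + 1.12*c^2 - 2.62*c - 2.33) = -15.9239*c^5 + 5.3635*c^4 + 16.3034*c^3 + 2.5231*c^2 - 7.5377*c + 0.2796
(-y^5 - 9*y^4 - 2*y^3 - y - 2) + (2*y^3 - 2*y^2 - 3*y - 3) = -y^5 - 9*y^4 - 2*y^2 - 4*y - 5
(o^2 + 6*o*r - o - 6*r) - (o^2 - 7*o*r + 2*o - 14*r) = 13*o*r - 3*o + 8*r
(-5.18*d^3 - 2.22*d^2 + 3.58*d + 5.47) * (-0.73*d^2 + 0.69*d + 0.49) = 3.7814*d^5 - 1.9536*d^4 - 6.6834*d^3 - 2.6107*d^2 + 5.5285*d + 2.6803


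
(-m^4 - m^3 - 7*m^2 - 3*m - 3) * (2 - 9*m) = 9*m^5 + 7*m^4 + 61*m^3 + 13*m^2 + 21*m - 6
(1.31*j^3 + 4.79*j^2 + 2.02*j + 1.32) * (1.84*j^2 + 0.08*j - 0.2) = 2.4104*j^5 + 8.9184*j^4 + 3.838*j^3 + 1.6324*j^2 - 0.2984*j - 0.264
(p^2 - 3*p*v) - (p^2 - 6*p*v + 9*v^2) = 3*p*v - 9*v^2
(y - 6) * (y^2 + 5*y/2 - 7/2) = y^3 - 7*y^2/2 - 37*y/2 + 21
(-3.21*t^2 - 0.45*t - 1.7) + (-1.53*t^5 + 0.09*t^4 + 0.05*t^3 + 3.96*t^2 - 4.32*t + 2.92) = -1.53*t^5 + 0.09*t^4 + 0.05*t^3 + 0.75*t^2 - 4.77*t + 1.22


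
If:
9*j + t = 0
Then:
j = -t/9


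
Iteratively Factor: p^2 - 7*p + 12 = (p - 3)*(p - 4)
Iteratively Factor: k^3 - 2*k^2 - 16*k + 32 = (k - 4)*(k^2 + 2*k - 8) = (k - 4)*(k - 2)*(k + 4)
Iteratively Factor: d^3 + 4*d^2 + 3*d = (d + 3)*(d^2 + d) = (d + 1)*(d + 3)*(d)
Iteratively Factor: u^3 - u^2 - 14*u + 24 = (u - 2)*(u^2 + u - 12) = (u - 3)*(u - 2)*(u + 4)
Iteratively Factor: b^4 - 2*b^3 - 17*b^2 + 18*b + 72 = (b - 3)*(b^3 + b^2 - 14*b - 24) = (b - 3)*(b + 3)*(b^2 - 2*b - 8) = (b - 4)*(b - 3)*(b + 3)*(b + 2)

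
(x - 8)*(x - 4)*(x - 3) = x^3 - 15*x^2 + 68*x - 96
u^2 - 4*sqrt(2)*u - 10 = (u - 5*sqrt(2))*(u + sqrt(2))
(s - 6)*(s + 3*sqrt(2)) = s^2 - 6*s + 3*sqrt(2)*s - 18*sqrt(2)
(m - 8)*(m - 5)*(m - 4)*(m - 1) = m^4 - 18*m^3 + 109*m^2 - 252*m + 160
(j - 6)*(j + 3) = j^2 - 3*j - 18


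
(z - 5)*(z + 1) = z^2 - 4*z - 5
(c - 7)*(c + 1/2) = c^2 - 13*c/2 - 7/2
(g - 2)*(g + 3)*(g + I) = g^3 + g^2 + I*g^2 - 6*g + I*g - 6*I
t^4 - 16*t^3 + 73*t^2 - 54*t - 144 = (t - 8)*(t - 6)*(t - 3)*(t + 1)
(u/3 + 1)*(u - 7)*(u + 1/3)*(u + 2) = u^4/3 - 5*u^3/9 - 89*u^2/9 - 155*u/9 - 14/3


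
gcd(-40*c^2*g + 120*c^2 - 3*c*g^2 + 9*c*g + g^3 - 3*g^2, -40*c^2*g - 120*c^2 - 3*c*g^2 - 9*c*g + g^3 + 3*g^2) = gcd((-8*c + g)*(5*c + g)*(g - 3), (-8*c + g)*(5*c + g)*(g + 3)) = 40*c^2 + 3*c*g - g^2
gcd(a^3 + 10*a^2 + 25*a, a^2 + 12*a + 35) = a + 5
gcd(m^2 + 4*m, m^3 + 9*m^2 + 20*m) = m^2 + 4*m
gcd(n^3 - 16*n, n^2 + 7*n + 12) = n + 4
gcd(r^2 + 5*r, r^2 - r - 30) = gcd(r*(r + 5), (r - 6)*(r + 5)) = r + 5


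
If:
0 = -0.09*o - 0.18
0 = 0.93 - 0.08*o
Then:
No Solution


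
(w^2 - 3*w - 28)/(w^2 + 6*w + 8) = (w - 7)/(w + 2)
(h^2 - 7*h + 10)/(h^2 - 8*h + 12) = (h - 5)/(h - 6)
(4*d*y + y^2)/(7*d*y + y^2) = (4*d + y)/(7*d + y)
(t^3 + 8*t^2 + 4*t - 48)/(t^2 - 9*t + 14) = (t^2 + 10*t + 24)/(t - 7)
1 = 1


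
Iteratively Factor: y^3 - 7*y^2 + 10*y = (y - 2)*(y^2 - 5*y) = (y - 5)*(y - 2)*(y)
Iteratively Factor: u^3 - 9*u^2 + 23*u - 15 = (u - 1)*(u^2 - 8*u + 15) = (u - 3)*(u - 1)*(u - 5)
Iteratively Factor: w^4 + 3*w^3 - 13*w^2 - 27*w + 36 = (w - 1)*(w^3 + 4*w^2 - 9*w - 36) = (w - 1)*(w + 4)*(w^2 - 9) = (w - 1)*(w + 3)*(w + 4)*(w - 3)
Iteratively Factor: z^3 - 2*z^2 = (z)*(z^2 - 2*z) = z^2*(z - 2)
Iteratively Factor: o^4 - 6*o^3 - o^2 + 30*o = (o - 5)*(o^3 - o^2 - 6*o) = (o - 5)*(o - 3)*(o^2 + 2*o) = o*(o - 5)*(o - 3)*(o + 2)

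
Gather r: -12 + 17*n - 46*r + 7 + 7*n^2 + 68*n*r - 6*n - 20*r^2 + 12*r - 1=7*n^2 + 11*n - 20*r^2 + r*(68*n - 34) - 6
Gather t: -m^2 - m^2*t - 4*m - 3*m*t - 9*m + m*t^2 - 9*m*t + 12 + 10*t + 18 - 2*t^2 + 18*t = -m^2 - 13*m + t^2*(m - 2) + t*(-m^2 - 12*m + 28) + 30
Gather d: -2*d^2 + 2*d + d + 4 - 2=-2*d^2 + 3*d + 2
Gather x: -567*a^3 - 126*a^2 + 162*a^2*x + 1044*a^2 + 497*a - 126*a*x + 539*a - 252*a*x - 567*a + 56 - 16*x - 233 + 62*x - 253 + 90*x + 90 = -567*a^3 + 918*a^2 + 469*a + x*(162*a^2 - 378*a + 136) - 340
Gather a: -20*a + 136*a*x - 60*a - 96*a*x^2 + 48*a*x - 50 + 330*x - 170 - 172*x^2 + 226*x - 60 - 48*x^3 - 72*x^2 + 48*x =a*(-96*x^2 + 184*x - 80) - 48*x^3 - 244*x^2 + 604*x - 280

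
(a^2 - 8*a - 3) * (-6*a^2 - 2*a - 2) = -6*a^4 + 46*a^3 + 32*a^2 + 22*a + 6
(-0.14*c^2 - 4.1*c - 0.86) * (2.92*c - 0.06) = -0.4088*c^3 - 11.9636*c^2 - 2.2652*c + 0.0516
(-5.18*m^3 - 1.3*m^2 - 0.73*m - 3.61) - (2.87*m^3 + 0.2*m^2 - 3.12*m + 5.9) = -8.05*m^3 - 1.5*m^2 + 2.39*m - 9.51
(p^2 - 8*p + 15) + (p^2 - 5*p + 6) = 2*p^2 - 13*p + 21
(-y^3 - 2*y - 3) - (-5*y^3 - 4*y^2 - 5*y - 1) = 4*y^3 + 4*y^2 + 3*y - 2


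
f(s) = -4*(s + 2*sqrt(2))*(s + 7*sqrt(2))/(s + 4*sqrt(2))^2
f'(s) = -4*(s + 2*sqrt(2))/(s + 4*sqrt(2))^2 + 8*(s + 2*sqrt(2))*(s + 7*sqrt(2))/(s + 4*sqrt(2))^3 - 4*(s + 7*sqrt(2))/(s + 4*sqrt(2))^2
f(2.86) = -4.00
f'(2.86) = -0.08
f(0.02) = -3.51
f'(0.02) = -0.35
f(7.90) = -4.16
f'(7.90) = -0.00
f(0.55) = -3.67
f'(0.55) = -0.25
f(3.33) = -4.04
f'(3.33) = -0.06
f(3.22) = -4.03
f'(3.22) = -0.07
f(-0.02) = -3.49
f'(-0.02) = -0.36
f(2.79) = -4.00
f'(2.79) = -0.08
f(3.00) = -4.01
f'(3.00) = -0.07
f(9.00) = -4.16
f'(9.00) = 0.00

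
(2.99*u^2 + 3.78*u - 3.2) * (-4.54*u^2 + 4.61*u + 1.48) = -13.5746*u^4 - 3.3773*u^3 + 36.379*u^2 - 9.1576*u - 4.736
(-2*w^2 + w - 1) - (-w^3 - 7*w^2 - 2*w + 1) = w^3 + 5*w^2 + 3*w - 2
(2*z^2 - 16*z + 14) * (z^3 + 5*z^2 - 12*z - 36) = 2*z^5 - 6*z^4 - 90*z^3 + 190*z^2 + 408*z - 504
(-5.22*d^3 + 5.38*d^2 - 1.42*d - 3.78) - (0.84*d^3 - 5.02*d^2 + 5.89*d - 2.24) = -6.06*d^3 + 10.4*d^2 - 7.31*d - 1.54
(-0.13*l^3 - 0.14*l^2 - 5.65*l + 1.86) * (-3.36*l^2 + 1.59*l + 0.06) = 0.4368*l^5 + 0.2637*l^4 + 18.7536*l^3 - 15.2415*l^2 + 2.6184*l + 0.1116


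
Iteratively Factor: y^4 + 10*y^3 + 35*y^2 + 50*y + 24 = (y + 3)*(y^3 + 7*y^2 + 14*y + 8) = (y + 1)*(y + 3)*(y^2 + 6*y + 8) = (y + 1)*(y + 2)*(y + 3)*(y + 4)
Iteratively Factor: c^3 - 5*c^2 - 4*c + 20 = (c - 5)*(c^2 - 4) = (c - 5)*(c - 2)*(c + 2)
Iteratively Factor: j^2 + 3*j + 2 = (j + 1)*(j + 2)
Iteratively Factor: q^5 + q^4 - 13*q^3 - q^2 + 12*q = (q + 4)*(q^4 - 3*q^3 - q^2 + 3*q) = (q - 3)*(q + 4)*(q^3 - q) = (q - 3)*(q + 1)*(q + 4)*(q^2 - q) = q*(q - 3)*(q + 1)*(q + 4)*(q - 1)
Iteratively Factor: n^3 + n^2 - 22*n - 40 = (n - 5)*(n^2 + 6*n + 8) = (n - 5)*(n + 2)*(n + 4)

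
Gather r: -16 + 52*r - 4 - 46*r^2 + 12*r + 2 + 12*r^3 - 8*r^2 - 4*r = 12*r^3 - 54*r^2 + 60*r - 18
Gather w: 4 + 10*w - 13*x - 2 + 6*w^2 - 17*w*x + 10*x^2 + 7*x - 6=6*w^2 + w*(10 - 17*x) + 10*x^2 - 6*x - 4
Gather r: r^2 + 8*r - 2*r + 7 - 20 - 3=r^2 + 6*r - 16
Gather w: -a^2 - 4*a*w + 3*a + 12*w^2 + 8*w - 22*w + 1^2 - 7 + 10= -a^2 + 3*a + 12*w^2 + w*(-4*a - 14) + 4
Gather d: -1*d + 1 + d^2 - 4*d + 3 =d^2 - 5*d + 4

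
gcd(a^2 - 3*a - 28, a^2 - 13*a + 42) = a - 7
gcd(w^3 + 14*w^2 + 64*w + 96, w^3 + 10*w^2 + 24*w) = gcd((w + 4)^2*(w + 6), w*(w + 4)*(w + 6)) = w^2 + 10*w + 24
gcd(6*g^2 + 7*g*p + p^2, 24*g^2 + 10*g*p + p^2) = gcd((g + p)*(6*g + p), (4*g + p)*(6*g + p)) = 6*g + p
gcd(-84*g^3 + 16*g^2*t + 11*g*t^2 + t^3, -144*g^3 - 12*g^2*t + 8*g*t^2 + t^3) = 6*g + t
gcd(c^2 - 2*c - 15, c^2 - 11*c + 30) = c - 5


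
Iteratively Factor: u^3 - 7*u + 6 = (u + 3)*(u^2 - 3*u + 2) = (u - 2)*(u + 3)*(u - 1)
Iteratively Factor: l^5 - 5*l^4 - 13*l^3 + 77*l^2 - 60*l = (l - 3)*(l^4 - 2*l^3 - 19*l^2 + 20*l) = (l - 3)*(l - 1)*(l^3 - l^2 - 20*l) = (l - 3)*(l - 1)*(l + 4)*(l^2 - 5*l) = l*(l - 3)*(l - 1)*(l + 4)*(l - 5)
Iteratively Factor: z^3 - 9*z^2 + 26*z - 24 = (z - 3)*(z^2 - 6*z + 8) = (z - 4)*(z - 3)*(z - 2)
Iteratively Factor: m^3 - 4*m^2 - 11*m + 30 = (m - 2)*(m^2 - 2*m - 15) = (m - 5)*(m - 2)*(m + 3)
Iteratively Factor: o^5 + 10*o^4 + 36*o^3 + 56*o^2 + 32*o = (o + 2)*(o^4 + 8*o^3 + 20*o^2 + 16*o) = (o + 2)^2*(o^3 + 6*o^2 + 8*o) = (o + 2)^2*(o + 4)*(o^2 + 2*o) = (o + 2)^3*(o + 4)*(o)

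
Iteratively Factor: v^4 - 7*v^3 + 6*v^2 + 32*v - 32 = (v - 4)*(v^3 - 3*v^2 - 6*v + 8) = (v - 4)^2*(v^2 + v - 2) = (v - 4)^2*(v + 2)*(v - 1)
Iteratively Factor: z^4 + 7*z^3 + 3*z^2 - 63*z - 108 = (z + 3)*(z^3 + 4*z^2 - 9*z - 36) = (z + 3)^2*(z^2 + z - 12) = (z - 3)*(z + 3)^2*(z + 4)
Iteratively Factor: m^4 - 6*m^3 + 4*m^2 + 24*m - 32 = (m - 2)*(m^3 - 4*m^2 - 4*m + 16) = (m - 4)*(m - 2)*(m^2 - 4) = (m - 4)*(m - 2)*(m + 2)*(m - 2)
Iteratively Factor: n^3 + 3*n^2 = (n + 3)*(n^2) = n*(n + 3)*(n)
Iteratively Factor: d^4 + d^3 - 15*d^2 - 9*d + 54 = (d + 3)*(d^3 - 2*d^2 - 9*d + 18) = (d - 2)*(d + 3)*(d^2 - 9) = (d - 3)*(d - 2)*(d + 3)*(d + 3)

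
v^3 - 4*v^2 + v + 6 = (v - 3)*(v - 2)*(v + 1)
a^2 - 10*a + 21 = (a - 7)*(a - 3)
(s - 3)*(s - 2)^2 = s^3 - 7*s^2 + 16*s - 12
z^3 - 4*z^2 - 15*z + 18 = (z - 6)*(z - 1)*(z + 3)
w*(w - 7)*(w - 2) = w^3 - 9*w^2 + 14*w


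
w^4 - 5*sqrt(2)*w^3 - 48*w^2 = w^2*(w - 8*sqrt(2))*(w + 3*sqrt(2))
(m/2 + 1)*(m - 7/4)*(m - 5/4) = m^3/2 - m^2/2 - 61*m/32 + 35/16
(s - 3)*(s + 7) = s^2 + 4*s - 21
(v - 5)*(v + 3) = v^2 - 2*v - 15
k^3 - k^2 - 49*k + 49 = (k - 7)*(k - 1)*(k + 7)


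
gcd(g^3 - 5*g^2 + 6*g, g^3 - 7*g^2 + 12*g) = g^2 - 3*g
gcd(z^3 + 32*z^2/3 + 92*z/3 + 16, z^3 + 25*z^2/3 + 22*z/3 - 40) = z^2 + 10*z + 24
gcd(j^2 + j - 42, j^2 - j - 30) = j - 6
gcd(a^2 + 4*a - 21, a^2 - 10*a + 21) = a - 3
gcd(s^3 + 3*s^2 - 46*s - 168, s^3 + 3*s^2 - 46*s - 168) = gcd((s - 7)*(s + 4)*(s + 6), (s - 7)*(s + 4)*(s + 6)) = s^3 + 3*s^2 - 46*s - 168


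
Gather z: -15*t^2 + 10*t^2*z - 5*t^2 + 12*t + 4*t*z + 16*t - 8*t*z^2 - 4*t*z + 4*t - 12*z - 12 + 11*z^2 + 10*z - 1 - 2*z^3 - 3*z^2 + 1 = -20*t^2 + 32*t - 2*z^3 + z^2*(8 - 8*t) + z*(10*t^2 - 2) - 12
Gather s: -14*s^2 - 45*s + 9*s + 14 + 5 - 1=-14*s^2 - 36*s + 18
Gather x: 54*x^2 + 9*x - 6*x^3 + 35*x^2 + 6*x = -6*x^3 + 89*x^2 + 15*x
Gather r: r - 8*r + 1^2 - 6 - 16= -7*r - 21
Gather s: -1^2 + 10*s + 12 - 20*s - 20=-10*s - 9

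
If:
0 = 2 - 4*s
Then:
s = 1/2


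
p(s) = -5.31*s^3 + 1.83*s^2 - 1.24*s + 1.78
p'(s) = -15.93*s^2 + 3.66*s - 1.24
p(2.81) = -105.07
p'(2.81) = -116.74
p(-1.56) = 28.33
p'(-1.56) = -45.72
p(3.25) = -165.20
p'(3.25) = -157.61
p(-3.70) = 300.39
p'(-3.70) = -232.86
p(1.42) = -11.49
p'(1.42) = -28.16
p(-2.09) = 60.84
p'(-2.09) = -78.47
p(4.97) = -611.05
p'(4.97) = -376.54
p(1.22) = -6.65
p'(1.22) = -20.49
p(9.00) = -3732.14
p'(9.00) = -1258.63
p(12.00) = -8925.26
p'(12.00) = -2251.24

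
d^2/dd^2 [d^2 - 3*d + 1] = 2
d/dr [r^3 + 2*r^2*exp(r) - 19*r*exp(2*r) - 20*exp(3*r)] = 2*r^2*exp(r) + 3*r^2 - 38*r*exp(2*r) + 4*r*exp(r) - 60*exp(3*r) - 19*exp(2*r)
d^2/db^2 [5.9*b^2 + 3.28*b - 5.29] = 11.8000000000000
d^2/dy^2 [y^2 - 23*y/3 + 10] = 2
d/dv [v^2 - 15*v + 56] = 2*v - 15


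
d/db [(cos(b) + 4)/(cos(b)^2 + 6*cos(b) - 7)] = (cos(b)^2 + 8*cos(b) + 31)*sin(b)/(cos(b)^2 + 6*cos(b) - 7)^2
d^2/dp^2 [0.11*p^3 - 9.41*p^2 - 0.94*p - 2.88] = 0.66*p - 18.82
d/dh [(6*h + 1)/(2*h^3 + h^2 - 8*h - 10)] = 2*(6*h^3 + 3*h^2 - 24*h - (6*h + 1)*(3*h^2 + h - 4) - 30)/(2*h^3 + h^2 - 8*h - 10)^2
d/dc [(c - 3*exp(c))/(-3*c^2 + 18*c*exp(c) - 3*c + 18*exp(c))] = (-(c - 3*exp(c))*(6*c*exp(c) - 2*c + 12*exp(c) - 1) + (3*exp(c) - 1)*(c^2 - 6*c*exp(c) + c - 6*exp(c)))/(3*(c^2 - 6*c*exp(c) + c - 6*exp(c))^2)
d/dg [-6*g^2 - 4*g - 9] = -12*g - 4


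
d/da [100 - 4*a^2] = -8*a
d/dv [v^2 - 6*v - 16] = 2*v - 6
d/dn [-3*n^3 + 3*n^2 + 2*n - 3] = -9*n^2 + 6*n + 2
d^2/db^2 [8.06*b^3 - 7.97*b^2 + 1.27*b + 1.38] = 48.36*b - 15.94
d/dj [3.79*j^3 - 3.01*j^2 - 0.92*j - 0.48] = 11.37*j^2 - 6.02*j - 0.92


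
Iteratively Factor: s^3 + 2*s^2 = (s)*(s^2 + 2*s) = s*(s + 2)*(s)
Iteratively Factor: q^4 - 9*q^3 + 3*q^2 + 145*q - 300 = (q - 3)*(q^3 - 6*q^2 - 15*q + 100) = (q - 5)*(q - 3)*(q^2 - q - 20) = (q - 5)^2*(q - 3)*(q + 4)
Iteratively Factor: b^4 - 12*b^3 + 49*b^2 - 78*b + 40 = (b - 4)*(b^3 - 8*b^2 + 17*b - 10) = (b - 5)*(b - 4)*(b^2 - 3*b + 2) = (b - 5)*(b - 4)*(b - 1)*(b - 2)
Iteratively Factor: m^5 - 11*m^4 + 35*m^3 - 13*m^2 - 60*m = (m - 3)*(m^4 - 8*m^3 + 11*m^2 + 20*m) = (m - 3)*(m + 1)*(m^3 - 9*m^2 + 20*m) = (m - 4)*(m - 3)*(m + 1)*(m^2 - 5*m) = (m - 5)*(m - 4)*(m - 3)*(m + 1)*(m)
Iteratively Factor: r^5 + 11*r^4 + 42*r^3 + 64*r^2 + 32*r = (r)*(r^4 + 11*r^3 + 42*r^2 + 64*r + 32) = r*(r + 1)*(r^3 + 10*r^2 + 32*r + 32) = r*(r + 1)*(r + 2)*(r^2 + 8*r + 16) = r*(r + 1)*(r + 2)*(r + 4)*(r + 4)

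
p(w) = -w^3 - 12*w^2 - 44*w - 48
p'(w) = -3*w^2 - 24*w - 44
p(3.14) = -335.43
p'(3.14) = -148.94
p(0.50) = -73.12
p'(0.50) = -56.75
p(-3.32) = 2.41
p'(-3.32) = 2.61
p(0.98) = -103.59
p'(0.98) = -70.40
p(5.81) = -904.84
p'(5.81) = -284.71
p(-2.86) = 3.08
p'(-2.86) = 0.10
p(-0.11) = -43.30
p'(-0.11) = -41.40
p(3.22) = -347.49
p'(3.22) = -152.39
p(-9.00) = 105.00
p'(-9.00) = -71.00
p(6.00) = -960.00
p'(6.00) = -296.00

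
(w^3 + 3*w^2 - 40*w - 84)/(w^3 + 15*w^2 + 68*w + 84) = (w - 6)/(w + 6)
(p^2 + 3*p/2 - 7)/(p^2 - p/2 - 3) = (2*p + 7)/(2*p + 3)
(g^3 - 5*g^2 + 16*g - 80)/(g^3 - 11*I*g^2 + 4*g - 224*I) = (g^2 - g*(5 + 4*I) + 20*I)/(g^2 - 15*I*g - 56)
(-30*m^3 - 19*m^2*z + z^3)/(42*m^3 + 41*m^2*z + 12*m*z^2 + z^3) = (-5*m + z)/(7*m + z)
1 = 1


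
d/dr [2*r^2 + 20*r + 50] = 4*r + 20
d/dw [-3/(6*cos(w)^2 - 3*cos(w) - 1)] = 9*(1 - 4*cos(w))*sin(w)/(-6*cos(w)^2 + 3*cos(w) + 1)^2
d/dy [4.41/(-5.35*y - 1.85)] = 23.5935/(5.35*y + 1.85)^2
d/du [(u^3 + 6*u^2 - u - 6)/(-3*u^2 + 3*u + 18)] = u*(-u^3 + 2*u^2 + 23*u + 60)/(3*(u^4 - 2*u^3 - 11*u^2 + 12*u + 36))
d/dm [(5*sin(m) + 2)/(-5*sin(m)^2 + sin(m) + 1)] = (25*sin(m)^2 + 20*sin(m) + 3)*cos(m)/(-5*sin(m)^2 + sin(m) + 1)^2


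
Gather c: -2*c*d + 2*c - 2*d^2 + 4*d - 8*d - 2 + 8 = c*(2 - 2*d) - 2*d^2 - 4*d + 6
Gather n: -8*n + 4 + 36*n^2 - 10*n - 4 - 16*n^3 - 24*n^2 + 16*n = -16*n^3 + 12*n^2 - 2*n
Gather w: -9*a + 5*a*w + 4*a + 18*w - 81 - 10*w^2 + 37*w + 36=-5*a - 10*w^2 + w*(5*a + 55) - 45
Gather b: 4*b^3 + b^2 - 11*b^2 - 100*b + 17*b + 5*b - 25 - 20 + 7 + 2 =4*b^3 - 10*b^2 - 78*b - 36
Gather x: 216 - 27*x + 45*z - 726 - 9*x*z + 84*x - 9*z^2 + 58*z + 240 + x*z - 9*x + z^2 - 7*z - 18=x*(48 - 8*z) - 8*z^2 + 96*z - 288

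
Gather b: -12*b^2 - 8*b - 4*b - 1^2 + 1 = -12*b^2 - 12*b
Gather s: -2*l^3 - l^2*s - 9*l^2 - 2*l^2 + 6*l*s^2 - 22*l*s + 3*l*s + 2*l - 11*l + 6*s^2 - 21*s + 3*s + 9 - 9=-2*l^3 - 11*l^2 - 9*l + s^2*(6*l + 6) + s*(-l^2 - 19*l - 18)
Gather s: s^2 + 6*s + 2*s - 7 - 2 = s^2 + 8*s - 9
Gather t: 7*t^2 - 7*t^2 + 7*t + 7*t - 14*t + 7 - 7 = 0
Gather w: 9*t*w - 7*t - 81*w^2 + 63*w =-7*t - 81*w^2 + w*(9*t + 63)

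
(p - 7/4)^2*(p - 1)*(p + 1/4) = p^4 - 17*p^3/4 + 87*p^2/16 - 91*p/64 - 49/64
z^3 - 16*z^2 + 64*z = z*(z - 8)^2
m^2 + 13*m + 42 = (m + 6)*(m + 7)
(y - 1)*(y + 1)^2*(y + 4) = y^4 + 5*y^3 + 3*y^2 - 5*y - 4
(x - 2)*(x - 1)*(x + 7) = x^3 + 4*x^2 - 19*x + 14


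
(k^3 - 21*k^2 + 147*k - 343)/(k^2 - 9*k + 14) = (k^2 - 14*k + 49)/(k - 2)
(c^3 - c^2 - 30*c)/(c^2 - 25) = c*(c - 6)/(c - 5)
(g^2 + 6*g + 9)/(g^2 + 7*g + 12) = (g + 3)/(g + 4)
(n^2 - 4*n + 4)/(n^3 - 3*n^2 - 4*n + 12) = (n - 2)/(n^2 - n - 6)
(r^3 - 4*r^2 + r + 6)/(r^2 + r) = r - 5 + 6/r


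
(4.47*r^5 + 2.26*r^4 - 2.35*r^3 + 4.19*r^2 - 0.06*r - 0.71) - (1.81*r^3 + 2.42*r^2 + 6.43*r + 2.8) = 4.47*r^5 + 2.26*r^4 - 4.16*r^3 + 1.77*r^2 - 6.49*r - 3.51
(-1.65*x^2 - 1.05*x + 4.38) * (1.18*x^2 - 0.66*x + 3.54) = -1.947*x^4 - 0.15*x^3 + 0.0204*x^2 - 6.6078*x + 15.5052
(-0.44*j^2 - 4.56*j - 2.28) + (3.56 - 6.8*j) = -0.44*j^2 - 11.36*j + 1.28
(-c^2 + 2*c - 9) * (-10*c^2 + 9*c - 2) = 10*c^4 - 29*c^3 + 110*c^2 - 85*c + 18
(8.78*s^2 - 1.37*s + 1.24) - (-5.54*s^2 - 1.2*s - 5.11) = 14.32*s^2 - 0.17*s + 6.35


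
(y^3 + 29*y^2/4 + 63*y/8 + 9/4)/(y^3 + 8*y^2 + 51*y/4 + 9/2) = (4*y + 3)/(2*(2*y + 3))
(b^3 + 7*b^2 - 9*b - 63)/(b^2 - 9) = b + 7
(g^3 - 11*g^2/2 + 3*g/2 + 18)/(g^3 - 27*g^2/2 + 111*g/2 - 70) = (2*g^2 - 3*g - 9)/(2*g^2 - 19*g + 35)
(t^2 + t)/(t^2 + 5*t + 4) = t/(t + 4)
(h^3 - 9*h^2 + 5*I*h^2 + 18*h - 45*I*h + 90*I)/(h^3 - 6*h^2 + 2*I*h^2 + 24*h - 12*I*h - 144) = (h^2 + h*(-3 + 5*I) - 15*I)/(h^2 + 2*I*h + 24)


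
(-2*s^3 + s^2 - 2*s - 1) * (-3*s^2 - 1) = 6*s^5 - 3*s^4 + 8*s^3 + 2*s^2 + 2*s + 1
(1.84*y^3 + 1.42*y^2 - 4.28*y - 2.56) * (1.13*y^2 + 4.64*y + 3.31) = 2.0792*y^5 + 10.1422*y^4 + 7.8428*y^3 - 18.0518*y^2 - 26.0452*y - 8.4736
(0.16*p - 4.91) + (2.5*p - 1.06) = 2.66*p - 5.97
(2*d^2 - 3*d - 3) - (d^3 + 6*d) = -d^3 + 2*d^2 - 9*d - 3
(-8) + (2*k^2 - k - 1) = 2*k^2 - k - 9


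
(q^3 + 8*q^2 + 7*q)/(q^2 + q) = q + 7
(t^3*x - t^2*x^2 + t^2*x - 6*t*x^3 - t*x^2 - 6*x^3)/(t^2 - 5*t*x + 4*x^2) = x*(t^3 - t^2*x + t^2 - 6*t*x^2 - t*x - 6*x^2)/(t^2 - 5*t*x + 4*x^2)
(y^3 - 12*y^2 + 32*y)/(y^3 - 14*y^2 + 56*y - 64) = y/(y - 2)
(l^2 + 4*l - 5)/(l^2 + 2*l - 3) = (l + 5)/(l + 3)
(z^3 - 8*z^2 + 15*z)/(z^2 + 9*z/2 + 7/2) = 2*z*(z^2 - 8*z + 15)/(2*z^2 + 9*z + 7)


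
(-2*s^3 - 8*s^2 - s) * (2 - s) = 2*s^4 + 4*s^3 - 15*s^2 - 2*s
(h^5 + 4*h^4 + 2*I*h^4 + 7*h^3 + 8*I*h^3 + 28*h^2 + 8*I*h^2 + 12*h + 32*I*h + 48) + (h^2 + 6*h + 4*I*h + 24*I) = h^5 + 4*h^4 + 2*I*h^4 + 7*h^3 + 8*I*h^3 + 29*h^2 + 8*I*h^2 + 18*h + 36*I*h + 48 + 24*I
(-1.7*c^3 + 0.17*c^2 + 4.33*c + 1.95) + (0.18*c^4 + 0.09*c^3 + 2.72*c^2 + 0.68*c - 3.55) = 0.18*c^4 - 1.61*c^3 + 2.89*c^2 + 5.01*c - 1.6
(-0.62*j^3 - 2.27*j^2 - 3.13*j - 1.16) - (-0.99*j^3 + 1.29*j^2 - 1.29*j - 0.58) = 0.37*j^3 - 3.56*j^2 - 1.84*j - 0.58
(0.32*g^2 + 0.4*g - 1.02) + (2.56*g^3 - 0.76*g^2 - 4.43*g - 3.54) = 2.56*g^3 - 0.44*g^2 - 4.03*g - 4.56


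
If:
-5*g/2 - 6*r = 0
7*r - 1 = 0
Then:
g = -12/35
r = 1/7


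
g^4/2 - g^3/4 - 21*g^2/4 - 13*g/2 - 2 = (g/2 + 1/2)*(g - 4)*(g + 1/2)*(g + 2)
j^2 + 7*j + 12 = (j + 3)*(j + 4)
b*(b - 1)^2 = b^3 - 2*b^2 + b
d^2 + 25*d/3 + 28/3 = (d + 4/3)*(d + 7)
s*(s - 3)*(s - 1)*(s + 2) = s^4 - 2*s^3 - 5*s^2 + 6*s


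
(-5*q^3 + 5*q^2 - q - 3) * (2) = -10*q^3 + 10*q^2 - 2*q - 6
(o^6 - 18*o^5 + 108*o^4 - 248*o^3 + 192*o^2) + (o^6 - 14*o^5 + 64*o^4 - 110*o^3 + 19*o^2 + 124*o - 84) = 2*o^6 - 32*o^5 + 172*o^4 - 358*o^3 + 211*o^2 + 124*o - 84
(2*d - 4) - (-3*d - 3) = 5*d - 1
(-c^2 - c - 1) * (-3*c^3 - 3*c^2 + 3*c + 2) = 3*c^5 + 6*c^4 + 3*c^3 - 2*c^2 - 5*c - 2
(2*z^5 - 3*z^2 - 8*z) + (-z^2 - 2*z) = 2*z^5 - 4*z^2 - 10*z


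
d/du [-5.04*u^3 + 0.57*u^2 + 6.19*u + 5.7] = -15.12*u^2 + 1.14*u + 6.19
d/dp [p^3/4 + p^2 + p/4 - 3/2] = 3*p^2/4 + 2*p + 1/4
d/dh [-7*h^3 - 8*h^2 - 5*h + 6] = -21*h^2 - 16*h - 5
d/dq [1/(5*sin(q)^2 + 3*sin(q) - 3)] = -(10*sin(q) + 3)*cos(q)/(5*sin(q)^2 + 3*sin(q) - 3)^2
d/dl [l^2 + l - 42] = 2*l + 1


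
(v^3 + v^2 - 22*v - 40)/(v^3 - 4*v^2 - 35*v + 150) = (v^2 + 6*v + 8)/(v^2 + v - 30)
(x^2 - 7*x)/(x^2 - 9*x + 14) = x/(x - 2)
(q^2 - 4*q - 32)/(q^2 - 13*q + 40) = (q + 4)/(q - 5)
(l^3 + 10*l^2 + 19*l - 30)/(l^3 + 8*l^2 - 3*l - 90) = (l - 1)/(l - 3)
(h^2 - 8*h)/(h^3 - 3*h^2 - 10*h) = (8 - h)/(-h^2 + 3*h + 10)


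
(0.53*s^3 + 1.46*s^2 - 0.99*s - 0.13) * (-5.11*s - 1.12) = -2.7083*s^4 - 8.0542*s^3 + 3.4237*s^2 + 1.7731*s + 0.1456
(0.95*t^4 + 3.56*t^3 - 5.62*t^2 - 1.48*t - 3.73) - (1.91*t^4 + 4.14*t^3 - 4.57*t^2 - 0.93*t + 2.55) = -0.96*t^4 - 0.58*t^3 - 1.05*t^2 - 0.55*t - 6.28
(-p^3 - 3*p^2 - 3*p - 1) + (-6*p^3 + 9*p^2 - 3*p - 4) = -7*p^3 + 6*p^2 - 6*p - 5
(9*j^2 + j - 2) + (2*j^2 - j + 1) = 11*j^2 - 1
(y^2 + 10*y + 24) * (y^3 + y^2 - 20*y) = y^5 + 11*y^4 + 14*y^3 - 176*y^2 - 480*y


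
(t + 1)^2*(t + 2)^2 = t^4 + 6*t^3 + 13*t^2 + 12*t + 4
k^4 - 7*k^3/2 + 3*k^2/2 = k^2*(k - 3)*(k - 1/2)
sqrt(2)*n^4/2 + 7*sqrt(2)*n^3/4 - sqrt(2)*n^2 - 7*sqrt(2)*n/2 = n*(n + 7/2)*(n - sqrt(2))*(sqrt(2)*n/2 + 1)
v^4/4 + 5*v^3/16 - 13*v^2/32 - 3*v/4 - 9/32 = (v/4 + 1/4)*(v - 3/2)*(v + 3/4)*(v + 1)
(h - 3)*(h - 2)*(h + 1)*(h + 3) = h^4 - h^3 - 11*h^2 + 9*h + 18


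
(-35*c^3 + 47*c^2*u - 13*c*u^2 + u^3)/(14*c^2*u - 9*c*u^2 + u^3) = (5*c^2 - 6*c*u + u^2)/(u*(-2*c + u))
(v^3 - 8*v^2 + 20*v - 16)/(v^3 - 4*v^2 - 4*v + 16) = (v - 2)/(v + 2)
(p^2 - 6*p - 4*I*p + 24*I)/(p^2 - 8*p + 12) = (p - 4*I)/(p - 2)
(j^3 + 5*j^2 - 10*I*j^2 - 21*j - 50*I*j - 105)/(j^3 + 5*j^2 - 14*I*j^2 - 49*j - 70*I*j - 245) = (j - 3*I)/(j - 7*I)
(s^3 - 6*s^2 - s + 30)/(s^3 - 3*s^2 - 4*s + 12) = (s - 5)/(s - 2)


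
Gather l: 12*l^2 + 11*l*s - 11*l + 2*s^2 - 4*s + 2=12*l^2 + l*(11*s - 11) + 2*s^2 - 4*s + 2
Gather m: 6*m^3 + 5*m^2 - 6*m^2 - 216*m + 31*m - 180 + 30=6*m^3 - m^2 - 185*m - 150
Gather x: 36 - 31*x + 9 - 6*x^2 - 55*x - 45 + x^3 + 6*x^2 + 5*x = x^3 - 81*x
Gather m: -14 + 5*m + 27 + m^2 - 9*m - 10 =m^2 - 4*m + 3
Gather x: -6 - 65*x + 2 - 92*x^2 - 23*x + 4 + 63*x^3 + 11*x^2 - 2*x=63*x^3 - 81*x^2 - 90*x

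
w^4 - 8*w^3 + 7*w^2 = w^2*(w - 7)*(w - 1)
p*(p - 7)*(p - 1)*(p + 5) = p^4 - 3*p^3 - 33*p^2 + 35*p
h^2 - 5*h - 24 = (h - 8)*(h + 3)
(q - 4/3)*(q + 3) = q^2 + 5*q/3 - 4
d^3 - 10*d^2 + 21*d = d*(d - 7)*(d - 3)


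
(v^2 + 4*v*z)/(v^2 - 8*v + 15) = v*(v + 4*z)/(v^2 - 8*v + 15)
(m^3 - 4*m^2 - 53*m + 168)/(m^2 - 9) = (m^2 - m - 56)/(m + 3)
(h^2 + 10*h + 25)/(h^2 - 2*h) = (h^2 + 10*h + 25)/(h*(h - 2))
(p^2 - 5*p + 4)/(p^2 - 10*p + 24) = (p - 1)/(p - 6)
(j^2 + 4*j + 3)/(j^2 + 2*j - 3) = (j + 1)/(j - 1)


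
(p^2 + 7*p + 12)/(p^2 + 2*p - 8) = (p + 3)/(p - 2)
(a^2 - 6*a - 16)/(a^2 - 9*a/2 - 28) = 2*(a + 2)/(2*a + 7)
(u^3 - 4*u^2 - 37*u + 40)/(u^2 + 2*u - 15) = (u^2 - 9*u + 8)/(u - 3)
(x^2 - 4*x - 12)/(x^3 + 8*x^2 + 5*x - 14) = (x - 6)/(x^2 + 6*x - 7)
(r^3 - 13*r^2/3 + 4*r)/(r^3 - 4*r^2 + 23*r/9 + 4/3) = 3*r/(3*r + 1)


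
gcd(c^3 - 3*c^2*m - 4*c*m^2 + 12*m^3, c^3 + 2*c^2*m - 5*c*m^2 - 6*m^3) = c - 2*m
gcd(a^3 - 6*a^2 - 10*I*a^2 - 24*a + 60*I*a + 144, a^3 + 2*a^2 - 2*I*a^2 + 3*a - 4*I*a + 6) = 1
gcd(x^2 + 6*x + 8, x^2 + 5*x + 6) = x + 2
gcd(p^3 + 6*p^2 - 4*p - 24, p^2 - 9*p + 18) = 1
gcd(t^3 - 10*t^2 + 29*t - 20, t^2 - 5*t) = t - 5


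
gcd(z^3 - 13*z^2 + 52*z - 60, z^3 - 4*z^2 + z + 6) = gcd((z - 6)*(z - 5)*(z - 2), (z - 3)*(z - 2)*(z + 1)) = z - 2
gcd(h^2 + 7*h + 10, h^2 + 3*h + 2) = h + 2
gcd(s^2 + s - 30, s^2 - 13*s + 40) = s - 5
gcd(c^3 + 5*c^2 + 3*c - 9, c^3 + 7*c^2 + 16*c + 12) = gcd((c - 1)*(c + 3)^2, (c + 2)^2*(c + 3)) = c + 3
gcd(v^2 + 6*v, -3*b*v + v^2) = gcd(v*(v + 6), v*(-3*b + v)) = v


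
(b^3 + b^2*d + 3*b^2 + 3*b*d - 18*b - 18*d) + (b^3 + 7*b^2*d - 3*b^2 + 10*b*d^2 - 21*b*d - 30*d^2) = 2*b^3 + 8*b^2*d + 10*b*d^2 - 18*b*d - 18*b - 30*d^2 - 18*d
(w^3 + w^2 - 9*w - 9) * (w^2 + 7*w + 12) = w^5 + 8*w^4 + 10*w^3 - 60*w^2 - 171*w - 108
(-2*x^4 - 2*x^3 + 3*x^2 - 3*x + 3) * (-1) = 2*x^4 + 2*x^3 - 3*x^2 + 3*x - 3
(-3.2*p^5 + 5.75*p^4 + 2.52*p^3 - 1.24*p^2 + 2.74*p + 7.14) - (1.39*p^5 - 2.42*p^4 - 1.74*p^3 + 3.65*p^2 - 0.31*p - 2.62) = -4.59*p^5 + 8.17*p^4 + 4.26*p^3 - 4.89*p^2 + 3.05*p + 9.76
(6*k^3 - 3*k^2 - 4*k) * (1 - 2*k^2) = -12*k^5 + 6*k^4 + 14*k^3 - 3*k^2 - 4*k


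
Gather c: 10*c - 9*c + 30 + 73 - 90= c + 13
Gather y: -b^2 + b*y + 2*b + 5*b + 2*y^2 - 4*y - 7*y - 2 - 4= -b^2 + 7*b + 2*y^2 + y*(b - 11) - 6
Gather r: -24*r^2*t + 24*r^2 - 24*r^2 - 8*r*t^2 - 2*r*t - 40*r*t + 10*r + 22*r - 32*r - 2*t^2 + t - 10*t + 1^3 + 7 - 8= -24*r^2*t + r*(-8*t^2 - 42*t) - 2*t^2 - 9*t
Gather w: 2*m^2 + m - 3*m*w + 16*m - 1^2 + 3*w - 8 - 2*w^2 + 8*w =2*m^2 + 17*m - 2*w^2 + w*(11 - 3*m) - 9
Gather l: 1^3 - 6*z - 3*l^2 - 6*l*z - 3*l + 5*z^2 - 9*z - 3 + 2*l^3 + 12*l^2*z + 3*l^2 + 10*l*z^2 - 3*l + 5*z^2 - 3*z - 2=2*l^3 + 12*l^2*z + l*(10*z^2 - 6*z - 6) + 10*z^2 - 18*z - 4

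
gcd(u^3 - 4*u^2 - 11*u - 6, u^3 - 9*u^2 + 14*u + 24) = u^2 - 5*u - 6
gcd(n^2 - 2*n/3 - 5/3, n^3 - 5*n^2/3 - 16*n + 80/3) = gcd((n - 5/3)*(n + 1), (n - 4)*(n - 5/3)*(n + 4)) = n - 5/3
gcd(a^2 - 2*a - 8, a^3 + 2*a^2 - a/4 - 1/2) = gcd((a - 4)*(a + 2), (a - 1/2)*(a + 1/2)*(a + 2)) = a + 2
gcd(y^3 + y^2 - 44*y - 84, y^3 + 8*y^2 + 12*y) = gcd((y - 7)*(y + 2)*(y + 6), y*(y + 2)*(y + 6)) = y^2 + 8*y + 12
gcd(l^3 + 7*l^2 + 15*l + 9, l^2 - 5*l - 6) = l + 1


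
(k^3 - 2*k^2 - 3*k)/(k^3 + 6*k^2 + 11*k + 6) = k*(k - 3)/(k^2 + 5*k + 6)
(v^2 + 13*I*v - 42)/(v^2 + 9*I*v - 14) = (v + 6*I)/(v + 2*I)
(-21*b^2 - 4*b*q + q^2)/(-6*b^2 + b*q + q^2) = (-7*b + q)/(-2*b + q)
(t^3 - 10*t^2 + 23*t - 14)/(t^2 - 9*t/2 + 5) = 2*(t^2 - 8*t + 7)/(2*t - 5)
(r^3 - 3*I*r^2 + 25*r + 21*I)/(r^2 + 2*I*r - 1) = (r^2 - 4*I*r + 21)/(r + I)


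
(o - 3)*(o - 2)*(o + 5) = o^3 - 19*o + 30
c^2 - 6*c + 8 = (c - 4)*(c - 2)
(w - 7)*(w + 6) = w^2 - w - 42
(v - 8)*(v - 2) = v^2 - 10*v + 16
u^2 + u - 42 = (u - 6)*(u + 7)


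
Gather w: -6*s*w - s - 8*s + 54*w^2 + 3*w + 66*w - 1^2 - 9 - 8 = -9*s + 54*w^2 + w*(69 - 6*s) - 18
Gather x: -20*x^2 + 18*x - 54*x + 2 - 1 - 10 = -20*x^2 - 36*x - 9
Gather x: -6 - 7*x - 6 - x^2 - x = -x^2 - 8*x - 12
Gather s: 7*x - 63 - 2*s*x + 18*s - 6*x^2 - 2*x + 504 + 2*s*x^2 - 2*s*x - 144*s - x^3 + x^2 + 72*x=s*(2*x^2 - 4*x - 126) - x^3 - 5*x^2 + 77*x + 441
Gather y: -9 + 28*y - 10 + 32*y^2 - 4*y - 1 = 32*y^2 + 24*y - 20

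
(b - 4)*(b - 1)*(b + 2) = b^3 - 3*b^2 - 6*b + 8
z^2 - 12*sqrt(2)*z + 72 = (z - 6*sqrt(2))^2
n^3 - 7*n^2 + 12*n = n*(n - 4)*(n - 3)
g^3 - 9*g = g*(g - 3)*(g + 3)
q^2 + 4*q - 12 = (q - 2)*(q + 6)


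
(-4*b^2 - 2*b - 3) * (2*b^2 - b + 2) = -8*b^4 - 12*b^2 - b - 6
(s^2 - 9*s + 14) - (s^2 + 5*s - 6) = 20 - 14*s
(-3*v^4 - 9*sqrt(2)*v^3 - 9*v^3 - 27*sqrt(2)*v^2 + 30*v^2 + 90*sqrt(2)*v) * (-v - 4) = 3*v^5 + 9*sqrt(2)*v^4 + 21*v^4 + 6*v^3 + 63*sqrt(2)*v^3 - 120*v^2 + 18*sqrt(2)*v^2 - 360*sqrt(2)*v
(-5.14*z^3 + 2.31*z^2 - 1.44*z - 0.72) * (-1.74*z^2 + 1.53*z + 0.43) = 8.9436*z^5 - 11.8836*z^4 + 3.8297*z^3 + 0.0429000000000002*z^2 - 1.7208*z - 0.3096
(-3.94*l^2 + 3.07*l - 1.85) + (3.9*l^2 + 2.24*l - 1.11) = -0.04*l^2 + 5.31*l - 2.96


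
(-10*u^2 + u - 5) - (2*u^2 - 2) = -12*u^2 + u - 3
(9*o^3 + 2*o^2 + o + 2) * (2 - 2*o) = -18*o^4 + 14*o^3 + 2*o^2 - 2*o + 4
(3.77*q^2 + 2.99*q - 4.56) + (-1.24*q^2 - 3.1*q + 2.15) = 2.53*q^2 - 0.11*q - 2.41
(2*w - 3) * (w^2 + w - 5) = 2*w^3 - w^2 - 13*w + 15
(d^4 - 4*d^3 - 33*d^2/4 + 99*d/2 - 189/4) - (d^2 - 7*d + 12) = d^4 - 4*d^3 - 37*d^2/4 + 113*d/2 - 237/4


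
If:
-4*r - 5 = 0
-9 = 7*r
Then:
No Solution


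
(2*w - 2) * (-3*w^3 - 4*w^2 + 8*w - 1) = -6*w^4 - 2*w^3 + 24*w^2 - 18*w + 2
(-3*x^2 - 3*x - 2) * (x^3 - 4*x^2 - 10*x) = -3*x^5 + 9*x^4 + 40*x^3 + 38*x^2 + 20*x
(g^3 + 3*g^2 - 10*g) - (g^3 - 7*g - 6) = 3*g^2 - 3*g + 6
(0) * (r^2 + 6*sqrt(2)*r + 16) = 0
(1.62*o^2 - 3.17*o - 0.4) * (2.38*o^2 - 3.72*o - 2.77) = 3.8556*o^4 - 13.571*o^3 + 6.353*o^2 + 10.2689*o + 1.108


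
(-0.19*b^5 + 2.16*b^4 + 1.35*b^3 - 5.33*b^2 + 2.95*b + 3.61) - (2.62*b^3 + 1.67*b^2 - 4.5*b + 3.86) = -0.19*b^5 + 2.16*b^4 - 1.27*b^3 - 7.0*b^2 + 7.45*b - 0.25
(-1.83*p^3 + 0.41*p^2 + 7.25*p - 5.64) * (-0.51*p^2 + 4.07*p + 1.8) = 0.9333*p^5 - 7.6572*p^4 - 5.3228*p^3 + 33.1219*p^2 - 9.9048*p - 10.152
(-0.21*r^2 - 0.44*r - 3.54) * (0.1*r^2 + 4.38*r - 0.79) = -0.021*r^4 - 0.9638*r^3 - 2.1153*r^2 - 15.1576*r + 2.7966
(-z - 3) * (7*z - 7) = -7*z^2 - 14*z + 21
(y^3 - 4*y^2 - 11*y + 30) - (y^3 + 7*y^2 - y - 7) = -11*y^2 - 10*y + 37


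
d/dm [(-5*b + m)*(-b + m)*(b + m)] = -b^2 - 10*b*m + 3*m^2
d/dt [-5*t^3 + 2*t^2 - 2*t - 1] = -15*t^2 + 4*t - 2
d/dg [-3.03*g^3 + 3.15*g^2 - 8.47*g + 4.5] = -9.09*g^2 + 6.3*g - 8.47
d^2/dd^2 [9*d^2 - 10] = 18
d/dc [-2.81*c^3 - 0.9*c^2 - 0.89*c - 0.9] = -8.43*c^2 - 1.8*c - 0.89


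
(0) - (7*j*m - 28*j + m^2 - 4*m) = -7*j*m + 28*j - m^2 + 4*m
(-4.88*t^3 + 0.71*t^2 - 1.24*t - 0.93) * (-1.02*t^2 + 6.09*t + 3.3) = 4.9776*t^5 - 30.4434*t^4 - 10.5153*t^3 - 4.26*t^2 - 9.7557*t - 3.069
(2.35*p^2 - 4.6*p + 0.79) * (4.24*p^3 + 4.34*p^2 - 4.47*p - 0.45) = 9.964*p^5 - 9.305*p^4 - 27.1189*p^3 + 22.9331*p^2 - 1.4613*p - 0.3555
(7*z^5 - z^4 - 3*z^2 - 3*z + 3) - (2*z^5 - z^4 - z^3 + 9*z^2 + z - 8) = 5*z^5 + z^3 - 12*z^2 - 4*z + 11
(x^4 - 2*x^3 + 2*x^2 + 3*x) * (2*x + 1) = 2*x^5 - 3*x^4 + 2*x^3 + 8*x^2 + 3*x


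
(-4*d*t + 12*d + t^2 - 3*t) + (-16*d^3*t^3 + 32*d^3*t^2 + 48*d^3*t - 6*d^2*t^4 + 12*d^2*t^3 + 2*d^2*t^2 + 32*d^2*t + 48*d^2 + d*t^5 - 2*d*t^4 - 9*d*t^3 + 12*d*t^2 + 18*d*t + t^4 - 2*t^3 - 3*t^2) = -16*d^3*t^3 + 32*d^3*t^2 + 48*d^3*t - 6*d^2*t^4 + 12*d^2*t^3 + 2*d^2*t^2 + 32*d^2*t + 48*d^2 + d*t^5 - 2*d*t^4 - 9*d*t^3 + 12*d*t^2 + 14*d*t + 12*d + t^4 - 2*t^3 - 2*t^2 - 3*t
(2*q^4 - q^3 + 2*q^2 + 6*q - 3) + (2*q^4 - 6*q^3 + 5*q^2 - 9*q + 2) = 4*q^4 - 7*q^3 + 7*q^2 - 3*q - 1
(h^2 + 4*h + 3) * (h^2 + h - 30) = h^4 + 5*h^3 - 23*h^2 - 117*h - 90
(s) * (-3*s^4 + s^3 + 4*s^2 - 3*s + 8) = -3*s^5 + s^4 + 4*s^3 - 3*s^2 + 8*s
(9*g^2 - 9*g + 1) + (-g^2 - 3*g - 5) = 8*g^2 - 12*g - 4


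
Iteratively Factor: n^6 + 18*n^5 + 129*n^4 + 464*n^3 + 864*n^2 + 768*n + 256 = (n + 4)*(n^5 + 14*n^4 + 73*n^3 + 172*n^2 + 176*n + 64) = (n + 4)^2*(n^4 + 10*n^3 + 33*n^2 + 40*n + 16) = (n + 1)*(n + 4)^2*(n^3 + 9*n^2 + 24*n + 16) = (n + 1)^2*(n + 4)^2*(n^2 + 8*n + 16) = (n + 1)^2*(n + 4)^3*(n + 4)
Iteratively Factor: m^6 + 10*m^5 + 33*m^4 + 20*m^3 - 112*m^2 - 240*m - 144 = (m + 2)*(m^5 + 8*m^4 + 17*m^3 - 14*m^2 - 84*m - 72) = (m + 2)^2*(m^4 + 6*m^3 + 5*m^2 - 24*m - 36) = (m - 2)*(m + 2)^2*(m^3 + 8*m^2 + 21*m + 18) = (m - 2)*(m + 2)^2*(m + 3)*(m^2 + 5*m + 6) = (m - 2)*(m + 2)^3*(m + 3)*(m + 3)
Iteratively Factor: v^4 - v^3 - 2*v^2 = (v)*(v^3 - v^2 - 2*v) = v*(v + 1)*(v^2 - 2*v) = v*(v - 2)*(v + 1)*(v)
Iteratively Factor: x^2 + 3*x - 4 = (x + 4)*(x - 1)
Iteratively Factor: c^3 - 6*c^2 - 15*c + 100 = (c - 5)*(c^2 - c - 20) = (c - 5)^2*(c + 4)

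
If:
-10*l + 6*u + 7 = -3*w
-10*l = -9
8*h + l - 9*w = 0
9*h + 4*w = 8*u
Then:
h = 84/725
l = 9/10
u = 2017/8700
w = 883/4350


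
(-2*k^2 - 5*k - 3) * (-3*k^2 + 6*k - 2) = 6*k^4 + 3*k^3 - 17*k^2 - 8*k + 6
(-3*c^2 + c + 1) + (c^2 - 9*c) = -2*c^2 - 8*c + 1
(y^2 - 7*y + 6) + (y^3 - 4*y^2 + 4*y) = y^3 - 3*y^2 - 3*y + 6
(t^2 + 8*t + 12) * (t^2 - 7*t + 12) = t^4 + t^3 - 32*t^2 + 12*t + 144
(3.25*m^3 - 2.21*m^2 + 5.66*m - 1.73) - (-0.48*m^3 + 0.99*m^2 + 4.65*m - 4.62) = 3.73*m^3 - 3.2*m^2 + 1.01*m + 2.89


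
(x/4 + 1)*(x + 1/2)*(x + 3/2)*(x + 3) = x^4/4 + 9*x^3/4 + 107*x^2/16 + 117*x/16 + 9/4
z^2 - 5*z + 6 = (z - 3)*(z - 2)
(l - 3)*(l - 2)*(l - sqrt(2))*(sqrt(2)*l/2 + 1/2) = sqrt(2)*l^4/2 - 5*sqrt(2)*l^3/2 - l^3/2 + 5*l^2/2 + 5*sqrt(2)*l^2/2 - 3*l + 5*sqrt(2)*l/2 - 3*sqrt(2)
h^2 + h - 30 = (h - 5)*(h + 6)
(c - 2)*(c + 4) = c^2 + 2*c - 8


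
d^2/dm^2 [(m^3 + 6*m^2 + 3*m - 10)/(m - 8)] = 2*(m^3 - 24*m^2 + 192*m + 398)/(m^3 - 24*m^2 + 192*m - 512)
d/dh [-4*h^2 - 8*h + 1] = -8*h - 8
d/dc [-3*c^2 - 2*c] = -6*c - 2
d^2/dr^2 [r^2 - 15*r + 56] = 2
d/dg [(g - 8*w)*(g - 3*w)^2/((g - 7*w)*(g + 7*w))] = (g^4 - 204*g^2*w^2 + 1516*g*w^3 - 2793*w^4)/(g^4 - 98*g^2*w^2 + 2401*w^4)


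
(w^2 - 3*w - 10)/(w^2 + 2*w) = (w - 5)/w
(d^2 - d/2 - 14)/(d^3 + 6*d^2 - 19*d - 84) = (d + 7/2)/(d^2 + 10*d + 21)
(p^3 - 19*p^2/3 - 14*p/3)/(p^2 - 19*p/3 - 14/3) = p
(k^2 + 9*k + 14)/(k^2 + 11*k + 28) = (k + 2)/(k + 4)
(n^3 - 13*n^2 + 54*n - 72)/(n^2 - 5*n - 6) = (n^2 - 7*n + 12)/(n + 1)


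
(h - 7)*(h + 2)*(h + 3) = h^3 - 2*h^2 - 29*h - 42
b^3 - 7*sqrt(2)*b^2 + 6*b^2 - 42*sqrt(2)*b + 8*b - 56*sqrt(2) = (b + 2)*(b + 4)*(b - 7*sqrt(2))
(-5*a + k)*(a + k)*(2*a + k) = -10*a^3 - 13*a^2*k - 2*a*k^2 + k^3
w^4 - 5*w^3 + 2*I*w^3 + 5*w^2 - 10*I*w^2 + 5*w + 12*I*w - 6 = (w - 3)*(w - 2)*(w + I)^2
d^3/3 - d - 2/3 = (d/3 + 1/3)*(d - 2)*(d + 1)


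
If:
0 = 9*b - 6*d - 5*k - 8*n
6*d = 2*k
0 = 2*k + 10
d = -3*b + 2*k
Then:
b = -25/9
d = -5/3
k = -5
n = 5/4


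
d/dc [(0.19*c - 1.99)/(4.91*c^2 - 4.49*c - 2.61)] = (-0.9329*c^2 + 19.5418*c - 9.431)/(24.1081*c^4 - 44.0918*c^3 - 5.4701*c^2 + 23.4378*c + 6.8121)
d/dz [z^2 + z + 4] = 2*z + 1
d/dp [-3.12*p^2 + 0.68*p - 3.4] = 0.68 - 6.24*p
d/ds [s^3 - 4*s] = 3*s^2 - 4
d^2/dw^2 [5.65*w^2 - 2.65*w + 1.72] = 11.3000000000000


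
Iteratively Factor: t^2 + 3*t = (t)*(t + 3)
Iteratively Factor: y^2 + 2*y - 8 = (y + 4)*(y - 2)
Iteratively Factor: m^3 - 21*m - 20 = (m + 4)*(m^2 - 4*m - 5) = (m - 5)*(m + 4)*(m + 1)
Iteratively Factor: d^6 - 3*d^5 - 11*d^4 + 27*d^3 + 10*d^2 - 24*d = (d - 4)*(d^5 + d^4 - 7*d^3 - d^2 + 6*d) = (d - 4)*(d - 1)*(d^4 + 2*d^3 - 5*d^2 - 6*d) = (d - 4)*(d - 1)*(d + 1)*(d^3 + d^2 - 6*d) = (d - 4)*(d - 1)*(d + 1)*(d + 3)*(d^2 - 2*d) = d*(d - 4)*(d - 1)*(d + 1)*(d + 3)*(d - 2)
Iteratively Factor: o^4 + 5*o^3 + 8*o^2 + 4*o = (o + 2)*(o^3 + 3*o^2 + 2*o) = (o + 1)*(o + 2)*(o^2 + 2*o) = o*(o + 1)*(o + 2)*(o + 2)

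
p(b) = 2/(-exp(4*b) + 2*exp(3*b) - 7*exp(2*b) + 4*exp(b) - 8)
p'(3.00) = 0.00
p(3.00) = 0.00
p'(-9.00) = 0.00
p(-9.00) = -0.25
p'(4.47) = 0.00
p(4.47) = -0.00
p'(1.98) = 0.00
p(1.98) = -0.00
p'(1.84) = 0.01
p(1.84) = -0.00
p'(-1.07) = 0.00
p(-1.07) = -0.27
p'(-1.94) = -0.01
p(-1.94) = -0.26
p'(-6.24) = -0.00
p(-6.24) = -0.25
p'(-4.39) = -0.00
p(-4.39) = -0.25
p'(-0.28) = 0.10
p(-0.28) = -0.24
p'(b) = 2*(4*exp(4*b) - 6*exp(3*b) + 14*exp(2*b) - 4*exp(b))/(-exp(4*b) + 2*exp(3*b) - 7*exp(2*b) + 4*exp(b) - 8)^2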